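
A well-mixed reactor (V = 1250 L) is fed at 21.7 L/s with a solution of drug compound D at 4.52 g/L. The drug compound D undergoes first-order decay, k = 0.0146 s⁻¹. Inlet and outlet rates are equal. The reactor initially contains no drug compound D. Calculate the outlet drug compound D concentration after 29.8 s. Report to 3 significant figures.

1.51 g/L

Accumulation = in − out − consumed: V dC/dt = Q C_in − Q C − k V C.
This is linear with rate a = Q/V + k = 0.031960 s⁻¹.
C_ss = Q C_in/(Q + kV) = 2.4552 g/L; C(t) = C_ss + (C₀ − C_ss) e^(−a t).
C(29.8) = 2.4552 + (-2.4552)·e^(−0.031960·29.8) = 2.4552 + (-2.4552)·0.38581 = 1.5079 g/L.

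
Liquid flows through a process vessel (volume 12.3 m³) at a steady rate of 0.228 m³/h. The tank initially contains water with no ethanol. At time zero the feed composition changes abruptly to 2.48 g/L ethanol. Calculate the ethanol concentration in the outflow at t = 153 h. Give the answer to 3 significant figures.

2.33 g/L

Unsteady species balance (constant V, well mixed): V dC/dt = Q(C_in − C).
Rewrite as dC/dt + C/τ = C_in/τ, τ = V/Q = 53.947 h.
This is linear first-order; C(t) = C_in + (C₀ − C_in) e^(−t/τ).
C(153) = 2.48 + (0 − 2.48)·e^(−153/53.947) = 2.48 + (-2.4800)·0.058654 = 2.3345 g/L.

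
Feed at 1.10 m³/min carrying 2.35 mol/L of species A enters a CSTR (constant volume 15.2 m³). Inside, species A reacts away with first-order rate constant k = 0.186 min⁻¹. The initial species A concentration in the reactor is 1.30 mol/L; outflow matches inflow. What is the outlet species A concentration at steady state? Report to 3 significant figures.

Accumulation = in − out − consumed: V dC/dt = Q C_in − Q C − k V C.
At steady state: 0 = Q C_in − (Q + kV) C_ss, so C_ss = Q C_in/(Q + kV).
C_ss = 1.10·2.35/(1.10 + 0.186·15.2) = 2.5850/3.9272 = 0.65823 mol/L.

0.658 mol/L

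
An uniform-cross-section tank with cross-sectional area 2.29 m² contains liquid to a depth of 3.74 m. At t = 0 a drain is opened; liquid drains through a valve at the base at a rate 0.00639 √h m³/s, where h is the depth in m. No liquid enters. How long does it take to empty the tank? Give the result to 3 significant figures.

1390 s

Accumulation of liquid (constant cross-section A): A dh/dt = −0.00639 √h.
∫ h^(−1/2) dh = −(0.00639/A) ∫ dt, giving 2√h = 2√h₀ − (0.00639/A) t.
Set h = 0: 2√h₀ = (0.00639/A) t_empty ⇒ t_empty = 2A√h₀/0.00639.
t_empty = 2·2.29·√3.74/0.00639 = 4.5800·1.9339/0.00639 = 1386.1 s.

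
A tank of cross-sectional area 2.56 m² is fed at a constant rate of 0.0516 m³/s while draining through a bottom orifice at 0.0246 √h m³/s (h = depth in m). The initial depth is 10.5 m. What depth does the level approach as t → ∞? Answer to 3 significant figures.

A dh/dt = Q_in − 0.0246 √h. Steady state requires inflow = outflow:
Q_in = 0.0246 √h_ss ⇒ √h_ss = 0.0516/0.0246 = 2.0976.
h_ss = 2.0976² = 4.3998 m. (Since h₀ = 10.5 m > h_ss, the level will fall toward this value.)

4.40 m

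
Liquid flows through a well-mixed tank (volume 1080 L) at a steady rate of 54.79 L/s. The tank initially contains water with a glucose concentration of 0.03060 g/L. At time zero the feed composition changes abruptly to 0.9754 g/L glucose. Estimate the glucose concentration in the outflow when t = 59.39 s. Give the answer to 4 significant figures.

Transient balance on the dissolved component: V dC/dt = Q(C_in − C).
So dC/dt = (C_in − C)/τ with τ = V/Q = 1080/54.79 = 19.7116 s.
Integrating: C(t) = C_in + (C₀ − C_in) e^(−t/τ).
C(59.39) = 0.9754 + (0.03060 − 0.9754)·e^(−59.39/19.7116) = 0.9754 + (-0.944800)·0.0491468 = 0.928966 g/L.

0.9290 g/L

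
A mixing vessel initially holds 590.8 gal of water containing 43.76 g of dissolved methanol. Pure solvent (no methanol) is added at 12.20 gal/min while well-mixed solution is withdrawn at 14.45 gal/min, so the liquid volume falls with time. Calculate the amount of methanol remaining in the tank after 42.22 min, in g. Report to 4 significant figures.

Total volume: dV/dt = Q_in − Q_out = -2.25000 gal/min, so V(t) = 590.8 − 2.25000 t and V(42.22) = 495.805 gal.
Solute balance: dm/dt = 0 − Q_out C = −Q_out m/V(t).
dm/m = −Q_out dt/(V₀ − 2.25000 t); integrating gives ln(m/m₀) = −(Q_out/(Q_in−Q_out)) ln(V/V₀).
m = m₀ (V₀/V)^(Q_out/(Q_in−Q_out)) = 43.76 × (590.8/495.805)^(-6.42222) = 14.1957 g.

14.20 g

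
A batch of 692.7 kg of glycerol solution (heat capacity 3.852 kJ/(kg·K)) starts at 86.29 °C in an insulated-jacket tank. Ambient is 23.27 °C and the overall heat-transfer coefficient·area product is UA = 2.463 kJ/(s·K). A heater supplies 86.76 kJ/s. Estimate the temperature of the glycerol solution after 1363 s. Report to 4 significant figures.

Energy balance: M c_p dT/dt = −UA(T − T_amb) + Q̇.
dT/dt = (T_ss − T)/τ with T_ss = T_amb + Q̇/UA = 23.27 + 86.76/2.463 = 58.4953 °C, τ = M c_p/UA = 692.7·3.852/2.463 = 1083.35 s.
T approaches T_ss exponentially: T(t) = T_ss + (T₀ − T_ss) e^(−t/τ).
T(1363) = 58.4953 + (27.7947)·0.284182 = 66.3941 °C.

66.39 °C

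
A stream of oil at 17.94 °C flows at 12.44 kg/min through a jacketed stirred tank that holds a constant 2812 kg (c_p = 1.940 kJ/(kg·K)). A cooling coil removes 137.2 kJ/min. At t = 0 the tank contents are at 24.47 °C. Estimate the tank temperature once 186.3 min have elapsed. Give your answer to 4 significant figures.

First-law balance (no shaft work): M c_p dT/dt = ṁ c_p (T_in − T) − 137.2.
Rearrange: dT/dt = (T_ss − T)/τ with τ = M/ṁ = 226.045 min and T_ss = T_in − Q̇/(ṁ c_p) = 12.2550 °C.
Integrating: T(t) = T_ss + (T₀ − T_ss) e^(−t/τ).
T(186.3) = 12.2550 + (12.2150)·e^(−186.3/226.045) = 12.2550 + (12.2150)·0.438598 = 17.6125 °C.

17.61 °C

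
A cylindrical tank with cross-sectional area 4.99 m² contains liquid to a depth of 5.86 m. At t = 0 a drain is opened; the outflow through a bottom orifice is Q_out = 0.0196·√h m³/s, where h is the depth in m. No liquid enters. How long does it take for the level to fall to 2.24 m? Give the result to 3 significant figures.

471 s

With no inflow, A dh/dt = −0.0196 √h.
Separate and integrate: 2(√h − √h₀) = −(0.0196/A) t.
t = 2A(√h₀ − √h)/0.0196 = 2·4.99·(√5.86 − √2.24)/0.0196
  = 9.9800 × (2.4207 − 1.4967) / 0.0196 = 470.53 s.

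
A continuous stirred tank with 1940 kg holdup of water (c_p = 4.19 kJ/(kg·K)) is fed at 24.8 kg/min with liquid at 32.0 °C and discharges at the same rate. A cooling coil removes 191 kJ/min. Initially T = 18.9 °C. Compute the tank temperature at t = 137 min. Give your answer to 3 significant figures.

Heat balance on the well-mixed liquid: M c_p dT/dt = ṁ c_p (T_in − T) − 191.
τ = M/ṁ = 78.226 min; T_ss = T_in − Q̇/(ṁ c_p) = 32.0 − 191/(24.8·4.19) = 30.162 °C.
Solution: T(t) = T_ss + (T₀ − T_ss) e^(−t/τ).
T(137) = 30.162 + (-11.262)·e^(−137/78.226) = 30.162 + (-11.262)·0.17354 = 28.208 °C.

28.2 °C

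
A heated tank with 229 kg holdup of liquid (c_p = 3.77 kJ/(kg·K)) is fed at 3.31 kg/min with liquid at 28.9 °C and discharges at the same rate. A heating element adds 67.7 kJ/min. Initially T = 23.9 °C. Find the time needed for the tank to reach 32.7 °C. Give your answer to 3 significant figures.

Heat balance on the well-mixed liquid: M c_p dT/dt = ṁ c_p (T_in − T) + 67.7.
τ = M/ṁ = 69.184 min; T_ss = T_in + Q̇/(ṁ c_p) = 34.325 °C.
T(t) = T_ss + (T₀ − T_ss) e^(−t/τ). Set T = 32.7:
e^(−t/τ) = (32.7 − 34.325)/(23.9 − 34.325) = 0.15590
t = −69.184 · ln(0.15590) = 128.58 min.

129 min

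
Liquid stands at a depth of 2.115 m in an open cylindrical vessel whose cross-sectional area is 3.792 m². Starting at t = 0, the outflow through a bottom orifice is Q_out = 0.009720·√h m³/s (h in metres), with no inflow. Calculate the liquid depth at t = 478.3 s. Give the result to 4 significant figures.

0.7078 m

Volume balance on the tank: A dh/dt = −0.009720 √h.
Separate and integrate: 2(√h − √h₀) = −(0.009720/A) t.
√h = √2.115 − 0.009720·478.3/(2·3.792) = 1.45430 − 0.613011 = 0.841293.
h = 0.841293² = 0.707774 m.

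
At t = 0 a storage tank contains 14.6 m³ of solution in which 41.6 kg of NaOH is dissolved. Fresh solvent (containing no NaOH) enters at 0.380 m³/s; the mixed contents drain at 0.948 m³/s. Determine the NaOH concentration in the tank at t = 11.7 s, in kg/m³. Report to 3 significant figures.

1.90 kg/m³

Let m(t) be the amount of NaOH. Volume: V(t) = V₀ + (Q_in − Q_out) t = 14.6 − 0.56800 t; V(11.7) = 7.9544 m³.
No NaOH enters, so dm/dt = −Q_out · (m/V).
Separate: dm/m = −Q_out dt/V(t) ⇒ ln(m/m₀) = −(Q_out/(Q_in−Q_out)) ln(V/V₀).
m = m₀ (V₀/V)^(Q_out/(Q_in−Q_out)) = 41.6 × (14.6/7.9544)^(-1.6690) = 15.097 kg.
C = m/V = 15.097/7.9544 = 1.8980 kg/m³.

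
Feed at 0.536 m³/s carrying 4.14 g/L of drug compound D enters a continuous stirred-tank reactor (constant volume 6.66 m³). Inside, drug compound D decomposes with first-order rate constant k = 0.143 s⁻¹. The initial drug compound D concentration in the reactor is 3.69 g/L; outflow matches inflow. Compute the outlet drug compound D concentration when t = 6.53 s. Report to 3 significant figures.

Accumulation = in − out − consumed: V dC/dt = Q C_in − Q C − k V C.
dC/dt = (Q/V) C_in − (Q/V + k) C; effective rate a = Q/V + k = 0.080480 + 0.143 = 0.22348 s⁻¹.
C_ss = Q C_in/(Q + kV) = 1.4909 g/L; C(t) = C_ss + (C₀ − C_ss) e^(−a t).
C(6.53) = 1.4909 + (2.1991)·e^(−0.22348·6.53) = 1.4909 + (2.1991)·0.23239 = 2.0020 g/L.

2.00 g/L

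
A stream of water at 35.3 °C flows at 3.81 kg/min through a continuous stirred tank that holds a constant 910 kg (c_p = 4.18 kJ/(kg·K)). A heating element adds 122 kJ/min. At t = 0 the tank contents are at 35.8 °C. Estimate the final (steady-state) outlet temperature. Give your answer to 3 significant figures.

Unsteady energy balance on the tank contents: M c_p dT/dt = ṁ c_p (T_in − T) + 122.
At steady state dT/dt = 0 ⇒ T_ss = T_in + Q̇/(ṁ c_p) = 35.3 + 122/(3.81·4.18) = 42.961 °C.

43.0 °C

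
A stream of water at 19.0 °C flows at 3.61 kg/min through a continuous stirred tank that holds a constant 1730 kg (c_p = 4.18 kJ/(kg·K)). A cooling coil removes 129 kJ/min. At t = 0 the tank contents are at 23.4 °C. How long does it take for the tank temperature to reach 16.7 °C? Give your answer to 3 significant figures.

M c_p dT/dt = ṁ c_p (T_in − T) − Q̇.
τ = M/ṁ = 479.22 min; T_ss = T_in − Q̇/(ṁ c_p) = 10.451 °C.
T(t) = T_ss + (T₀ − T_ss) e^(−t/τ). Set T = 16.7:
e^(−t/τ) = (16.7 − 10.451)/(23.4 − 10.451) = 0.48258
t = −479.22 · ln(0.48258) = 349.17 min.

349 min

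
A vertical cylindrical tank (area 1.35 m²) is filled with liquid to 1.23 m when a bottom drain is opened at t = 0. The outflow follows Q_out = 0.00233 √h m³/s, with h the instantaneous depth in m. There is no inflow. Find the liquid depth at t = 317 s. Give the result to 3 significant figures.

0.698 m

A dh/dt = −Q_out = −0.00233 √h.
∫ h^(−1/2) dh = −(0.00233/A) ∫ dt, giving 2√h = 2√h₀ − (0.00233/A) t.
√h = √1.23 − 0.00233·317/(2·1.35) = 1.1091 − 0.27356 = 0.83549.
h = 0.83549² = 0.69805 m.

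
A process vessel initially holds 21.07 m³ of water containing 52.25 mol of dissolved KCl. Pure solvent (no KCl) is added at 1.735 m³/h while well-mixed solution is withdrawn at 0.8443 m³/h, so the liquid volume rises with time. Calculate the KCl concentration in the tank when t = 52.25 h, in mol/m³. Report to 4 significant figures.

Let m(t) be the amount of KCl. Volume: V(t) = V₀ + (Q_in − Q_out) t = 21.07 + 0.890700 t; V(52.25) = 67.6091 m³.
No KCl enters, so dm/dt = −Q_out · (m/V).
Separate: dm/m = −Q_out dt/V(t) ⇒ ln(m/m₀) = −(Q_out/(Q_in−Q_out)) ln(V/V₀).
m = m₀ (V₀/V)^(Q_out/(Q_in−Q_out)) = 52.25 × (21.07/67.6091)^(0.947906) = 17.3031 mol.
C = m/V = 17.3031/67.6091 = 0.255928 mol/m³.

0.2559 mol/m³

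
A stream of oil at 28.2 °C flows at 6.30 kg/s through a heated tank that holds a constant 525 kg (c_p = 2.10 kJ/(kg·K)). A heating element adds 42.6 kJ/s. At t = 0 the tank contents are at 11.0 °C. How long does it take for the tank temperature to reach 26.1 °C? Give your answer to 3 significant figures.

M c_p dT/dt = ṁ c_p (T_in − T) + Q̇.
τ = M/ṁ = 83.333 s; T_ss = T_in + Q̇/(ṁ c_p) = 31.420 °C.
T(t) = T_ss + (T₀ − T_ss) e^(−t/τ). Set T = 26.1:
e^(−t/τ) = (26.1 − 31.420)/(11.0 − 31.420) = 0.26053
t = −83.333 · ln(0.26053) = 112.09 s.

112 s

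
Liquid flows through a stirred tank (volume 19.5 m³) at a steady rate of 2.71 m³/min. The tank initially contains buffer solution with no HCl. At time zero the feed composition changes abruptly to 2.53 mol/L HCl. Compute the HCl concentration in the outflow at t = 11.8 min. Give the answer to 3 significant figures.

Species balance on the tank: V dC/dt = Q(C_in − C).
Time constant τ = V/Q = 19.5/2.71 = 7.1956 min.
Solution: C(t) = C_in + (C₀ − C_in) e^(−t/τ).
C(11.8) = 2.53 + (0 − 2.53)·e^(−11.8/7.1956) = 2.53 + (-2.5300)·0.19400 = 2.0392 mol/L.

2.04 mol/L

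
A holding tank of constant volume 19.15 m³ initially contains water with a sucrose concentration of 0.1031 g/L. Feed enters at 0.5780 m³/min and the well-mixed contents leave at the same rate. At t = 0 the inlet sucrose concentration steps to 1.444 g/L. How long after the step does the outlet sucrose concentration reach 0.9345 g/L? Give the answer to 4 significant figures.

32.06 min

Species balance: V dC/dt = Q(C_in − C) ⇒ τ = V/Q = 33.1315 min.
C(t) = C_in + (C₀ − C_in) e^(−t/τ). Set C = 0.9345 and solve for t:
e^(−t/τ) = (C − C_in)/(C₀ − C_in) = (0.9345 − 1.444)/(0.1031 − 1.444) = 0.379969
t = −τ ln(…) = 33.1315 × 0.967666 = 32.0602 min.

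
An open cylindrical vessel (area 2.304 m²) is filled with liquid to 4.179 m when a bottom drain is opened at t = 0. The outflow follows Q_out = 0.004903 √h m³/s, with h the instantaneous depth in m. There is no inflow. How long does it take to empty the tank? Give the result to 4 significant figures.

1921 s

With no inflow, A dh/dt = −0.004903 √h.
This is separable: 2 d(√h)/dt = −0.004903/A, so √h = √h₀ − (0.004903/(2A)) t.
Set h = 0: 2√h₀ = (0.004903/A) t_empty ⇒ t_empty = 2A√h₀/0.004903.
t_empty = 2·2.304·√4.179/0.004903 = 4.60800·2.04426/0.004903 = 1921.26 s.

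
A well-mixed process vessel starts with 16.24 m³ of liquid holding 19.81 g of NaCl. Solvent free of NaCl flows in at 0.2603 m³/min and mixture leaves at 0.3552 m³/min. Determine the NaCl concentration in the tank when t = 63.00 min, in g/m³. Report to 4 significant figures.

Total volume: dV/dt = Q_in − Q_out = -0.0949000 m³/min, so V(t) = 16.24 − 0.0949000 t and V(63.00) = 10.2613 m³.
Species balance (pure solvent in): dm/dt = −Q_out · m/V(t).
Separate: dm/m = −Q_out dt/V(t) ⇒ ln(m/m₀) = −(Q_out/(Q_in−Q_out)) ln(V/V₀).
m = m₀ (V₀/V)^(Q_out/(Q_in−Q_out)) = 19.81 × (16.24/10.2613)^(-3.74289) = 3.55315 g.
C = m/V = 3.55315/10.2613 = 0.346267 g/m³.

0.3463 g/m³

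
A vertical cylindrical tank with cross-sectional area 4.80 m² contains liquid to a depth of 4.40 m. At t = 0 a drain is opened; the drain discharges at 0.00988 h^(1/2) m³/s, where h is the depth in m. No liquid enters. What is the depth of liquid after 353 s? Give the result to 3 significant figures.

With no inflow, A dh/dt = −0.00988 √h.
Separate and integrate: 2(√h − √h₀) = −(0.00988/A) t.
√h = √4.40 − 0.00988·353/(2·4.80) = 2.0976 − 0.36330 = 1.7343.
h = 1.7343² = 3.0079 m.

3.01 m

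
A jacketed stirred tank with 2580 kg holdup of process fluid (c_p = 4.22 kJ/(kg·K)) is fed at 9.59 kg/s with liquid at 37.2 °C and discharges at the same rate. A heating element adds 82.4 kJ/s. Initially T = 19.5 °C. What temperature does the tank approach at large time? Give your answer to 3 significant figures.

39.2 °C

First-law balance (no shaft work): M c_p dT/dt = ṁ c_p (T_in − T) + 82.4.
At steady state dT/dt = 0 ⇒ T_ss = T_in + Q̇/(ṁ c_p) = 37.2 + 82.4/(9.59·4.22) = 39.236 °C.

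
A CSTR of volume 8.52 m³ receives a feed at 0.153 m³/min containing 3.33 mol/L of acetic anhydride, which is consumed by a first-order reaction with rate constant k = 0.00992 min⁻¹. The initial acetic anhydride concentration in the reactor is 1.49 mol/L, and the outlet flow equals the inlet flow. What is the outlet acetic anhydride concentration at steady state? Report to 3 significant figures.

Accumulation = in − out − consumed: V dC/dt = Q C_in − Q C − k V C.
Steady state (dC/dt = 0): C_ss = Q C_in/(Q + kV) = C_in/(1 + kV/Q).
C_ss = 0.153·3.33/(0.153 + 0.00992·8.52) = 0.50949/0.23752 = 2.1451 mol/L.

2.15 mol/L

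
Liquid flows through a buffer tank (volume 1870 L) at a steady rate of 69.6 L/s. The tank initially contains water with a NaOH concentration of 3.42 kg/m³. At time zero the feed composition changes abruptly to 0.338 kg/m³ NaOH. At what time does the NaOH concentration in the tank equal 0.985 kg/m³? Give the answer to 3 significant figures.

Species balance: V dC/dt = Q(C_in − C) ⇒ τ = V/Q = 26.868 s.
C(t) = C_in + (C₀ − C_in) e^(−t/τ). Set C = 0.985 and solve for t:
e^(−t/τ) = (C − C_in)/(C₀ − C_in) = (0.985 − 0.338)/(3.42 − 0.338) = 0.20993
t = −τ ln(…) = 26.868 × 1.5610 = 41.940 s.

41.9 s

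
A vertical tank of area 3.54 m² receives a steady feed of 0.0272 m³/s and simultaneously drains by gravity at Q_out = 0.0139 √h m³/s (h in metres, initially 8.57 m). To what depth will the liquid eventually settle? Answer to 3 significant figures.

Level balance: A dh/dt = 0.0272 − 0.0139 √h. Setting dh/dt = 0:
Q_in = 0.0139 √h_ss ⇒ √h_ss = 0.0272/0.0139 = 1.9568.
h_ss = 1.9568² = 3.8292 m. (Since h₀ = 8.57 m > h_ss, the level will fall toward this value.)

3.83 m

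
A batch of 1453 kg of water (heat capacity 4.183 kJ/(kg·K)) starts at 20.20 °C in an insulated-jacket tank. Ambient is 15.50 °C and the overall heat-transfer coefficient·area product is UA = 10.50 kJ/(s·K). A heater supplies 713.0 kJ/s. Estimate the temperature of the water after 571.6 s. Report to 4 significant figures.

M c_p dT/dt = −UA(T − T_amb) + Q̇.
dT/dt = (T_ss − T)/τ with T_ss = T_amb + Q̇/UA = 15.50 + 713.0/10.50 = 83.4048 °C, τ = M c_p/UA = 1453·4.183/10.50 = 578.848 s.
This is linear first-order; T(t) = T_ss + (T₀ − T_ss) e^(−t/τ).
T(571.6) = 83.4048 + (-63.2048)·0.372514 = 59.8601 °C.

59.86 °C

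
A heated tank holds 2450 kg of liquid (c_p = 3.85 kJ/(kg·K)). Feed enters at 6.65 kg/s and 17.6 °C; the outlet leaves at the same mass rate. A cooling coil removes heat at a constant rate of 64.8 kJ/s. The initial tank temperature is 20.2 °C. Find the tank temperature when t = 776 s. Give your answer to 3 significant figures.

M c_p dT/dt = ṁ c_p (T_in − T) − Q̇.
τ = M/ṁ = 368.42 s; T_ss = T_in − Q̇/(ṁ c_p) = 17.6 − 64.8/(6.65·3.85) = 15.069 °C.
Integrating: T(t) = T_ss + (T₀ − T_ss) e^(−t/τ).
T(776) = 15.069 + (5.1310)·e^(−776/368.42) = 15.069 + (5.1310)·0.12169 = 15.693 °C.

15.7 °C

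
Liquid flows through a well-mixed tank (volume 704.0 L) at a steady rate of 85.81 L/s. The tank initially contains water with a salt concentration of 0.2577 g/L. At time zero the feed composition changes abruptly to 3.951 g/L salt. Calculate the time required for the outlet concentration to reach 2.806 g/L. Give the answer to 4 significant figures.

9.608 s

Species balance: V dC/dt = Q(C_in − C) ⇒ τ = V/Q = 8.20417 s.
C(t) = C_in + (C₀ − C_in) e^(−t/τ). Set C = 2.806 and solve for t:
e^(−t/τ) = (C − C_in)/(C₀ − C_in) = (2.806 − 3.951)/(0.2577 − 3.951) = 0.310021
t = −τ ln(…) = 8.20417 × 1.17112 = 9.60803 s.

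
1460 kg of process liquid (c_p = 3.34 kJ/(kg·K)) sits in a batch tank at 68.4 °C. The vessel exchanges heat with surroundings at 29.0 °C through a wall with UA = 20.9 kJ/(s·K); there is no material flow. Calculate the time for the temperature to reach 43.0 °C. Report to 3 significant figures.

241 s

Unsteady energy balance on the tank contents: M c_p dT/dt = −UA(T − T_amb).
τ = M c_p/UA = 233.32 s; T_ss = T_amb = 29.000 °C.
T(t) = T_ss + (T₀ − T_ss)e^(−t/τ); set T = 43.0:
t = −τ ln[(T − T_ss)/(T₀ − T_ss)] = −233.32 · ln(0.35533) = 241.42 s.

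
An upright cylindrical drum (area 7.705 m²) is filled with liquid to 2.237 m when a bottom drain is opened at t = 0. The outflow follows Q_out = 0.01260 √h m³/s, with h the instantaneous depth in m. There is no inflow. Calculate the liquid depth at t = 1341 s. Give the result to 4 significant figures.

A dh/dt = −Q_out = −0.01260 √h.
Separate and integrate: 2(√h − √h₀) = −(0.01260/A) t.
√h = √2.237 − 0.01260·1341/(2·7.705) = 1.49566 − 1.09647 = 0.399191.
h = 0.399191² = 0.159353 m.

0.1594 m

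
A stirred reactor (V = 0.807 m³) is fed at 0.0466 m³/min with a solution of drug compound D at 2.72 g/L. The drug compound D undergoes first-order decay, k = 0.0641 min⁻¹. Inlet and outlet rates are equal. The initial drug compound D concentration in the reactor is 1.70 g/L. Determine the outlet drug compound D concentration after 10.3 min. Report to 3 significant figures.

1.41 g/L

Species balance: V dC/dt = Q C_in − Q C − k V C.
This is linear with rate a = Q/V + k = 0.12184 min⁻¹.
C_ss = Q C_in/(Q + kV) = 1.2891 g/L; C(t) = C_ss + (C₀ − C_ss) e^(−a t).
C(10.3) = 1.2891 + (0.41094)·e^(−0.12184·10.3) = 1.2891 + (0.41094)·0.28508 = 1.4062 g/L.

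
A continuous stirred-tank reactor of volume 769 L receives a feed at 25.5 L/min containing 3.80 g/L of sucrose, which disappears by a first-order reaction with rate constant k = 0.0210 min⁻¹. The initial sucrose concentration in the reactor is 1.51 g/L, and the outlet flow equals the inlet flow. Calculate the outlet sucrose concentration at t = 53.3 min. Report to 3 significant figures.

Accumulation = in − out − consumed: V dC/dt = Q C_in − Q C − k V C.
dC/dt = (Q/V) C_in − (Q/V + k) C; effective rate a = Q/V + k = 0.033160 + 0.0210 = 0.054160 min⁻¹.
C_ss = Q C_in/(Q + kV) = 2.3266 g/L; C(t) = C_ss + (C₀ − C_ss) e^(−a t).
C(53.3) = 2.3266 + (-0.81659)·e^(−0.054160·53.3) = 2.3266 + (-0.81659)·0.055759 = 2.2811 g/L.

2.28 g/L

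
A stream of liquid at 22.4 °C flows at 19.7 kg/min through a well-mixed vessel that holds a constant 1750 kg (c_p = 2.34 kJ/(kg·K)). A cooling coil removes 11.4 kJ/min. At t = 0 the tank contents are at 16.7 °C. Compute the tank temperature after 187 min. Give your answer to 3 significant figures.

M c_p dT/dt = ṁ c_p (T_in − T) − Q̇.
Rearrange: dT/dt = (T_ss − T)/τ with τ = M/ṁ = 88.832 min and T_ss = T_in − Q̇/(ṁ c_p) = 22.153 °C.
Solution: T(t) = T_ss + (T₀ − T_ss) e^(−t/τ).
T(187) = 22.153 + (-5.4527)·e^(−187/88.832) = 22.153 + (-5.4527)·0.12184 = 21.488 °C.

21.5 °C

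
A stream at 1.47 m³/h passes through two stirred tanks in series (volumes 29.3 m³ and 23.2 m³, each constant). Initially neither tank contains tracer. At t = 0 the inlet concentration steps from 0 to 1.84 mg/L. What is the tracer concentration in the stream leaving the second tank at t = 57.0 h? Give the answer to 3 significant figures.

Time constants: τᵢ = Vᵢ/Q for each well-mixed tank.
τ₁ = 29.3/1.47 = 19.932 h; τ₂ = 23.2/1.47 = 15.782 h.
Tank 1: C₁ = C_in(1 − e^(−t/τ₁)). Tank 2 (τ₁ ≠ τ₂): C₂ = C_in[1 − (τ₁ e^(−t/τ₁) − τ₂ e^(−t/τ₂))/(τ₁ − τ₂)].
At t = 57.0: e^(−t/τ₁) = 0.057284, e^(−t/τ₂) = 0.027008.
C₂ = 1.84·[1 − (19.932·0.057284 − 15.782·0.027008)/(4.1497)] = 1.84·0.82756 = 1.5227 mg/L.

1.52 mg/L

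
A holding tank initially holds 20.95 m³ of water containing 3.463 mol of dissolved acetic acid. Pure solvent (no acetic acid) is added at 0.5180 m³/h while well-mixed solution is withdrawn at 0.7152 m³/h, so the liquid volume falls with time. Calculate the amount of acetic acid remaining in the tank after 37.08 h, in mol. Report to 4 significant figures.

0.7299 mol

Total volume: dV/dt = Q_in − Q_out = -0.197200 m³/h, so V(t) = 20.95 − 0.197200 t and V(37.08) = 13.6378 m³.
Species balance (pure solvent in): dm/dt = −Q_out · m/V(t).
Separate: dm/m = −Q_out dt/V(t) ⇒ ln(m/m₀) = −(Q_out/(Q_in−Q_out)) ln(V/V₀).
m = m₀ (V₀/V)^(Q_out/(Q_in−Q_out)) = 3.463 × (20.95/13.6378)^(-3.62677) = 0.729929 mol.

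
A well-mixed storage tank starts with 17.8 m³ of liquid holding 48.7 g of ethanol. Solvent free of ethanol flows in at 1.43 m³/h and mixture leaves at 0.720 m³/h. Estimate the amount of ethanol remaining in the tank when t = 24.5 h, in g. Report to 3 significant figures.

Total volume: dV/dt = Q_in − Q_out = 0.71000 m³/h, so V(t) = 17.8 + 0.71000 t and V(24.5) = 35.195 m³.
Solute balance: dm/dt = 0 − Q_out C = −Q_out m/V(t).
dm/m = −Q_out dt/(V₀ + 0.71000 t); integrating gives ln(m/m₀) = −(Q_out/(Q_in−Q_out)) ln(V/V₀).
m = m₀ (V₀/V)^(Q_out/(Q_in−Q_out)) = 48.7 × (17.8/35.195)^(1.0141) = 24.395 g.

24.4 g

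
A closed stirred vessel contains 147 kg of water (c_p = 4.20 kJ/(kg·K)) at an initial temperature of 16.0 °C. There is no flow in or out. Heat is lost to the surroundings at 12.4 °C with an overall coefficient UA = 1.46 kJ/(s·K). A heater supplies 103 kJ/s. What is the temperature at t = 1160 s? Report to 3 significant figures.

78.6 °C

M c_p dT/dt = −UA(T − T_amb) + Q̇.
dT/dt = (T_ss − T)/τ with T_ss = T_amb + Q̇/UA = 12.4 + 103/1.46 = 82.948 °C, τ = M c_p/UA = 147·4.20/1.46 = 422.88 s.
Integrating: T(t) = T_ss + (T₀ − T_ss) e^(−t/τ).
T(1160) = 82.948 + (-66.948)·0.064369 = 78.639 °C.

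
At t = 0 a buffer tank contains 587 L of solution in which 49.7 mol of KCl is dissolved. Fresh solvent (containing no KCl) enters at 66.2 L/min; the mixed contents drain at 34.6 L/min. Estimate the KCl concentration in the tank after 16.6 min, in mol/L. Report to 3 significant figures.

Let m(t) be the amount of KCl. Volume: V(t) = V₀ + (Q_in − Q_out) t = 587 + 31.600 t; V(16.6) = 1111.6 L.
No KCl enters, so dm/dt = −Q_out · (m/V).
dm/m = −Q_out dt/(V₀ + 31.600 t); integrating gives ln(m/m₀) = −(Q_out/(Q_in−Q_out)) ln(V/V₀).
m = m₀ (V₀/V)^(Q_out/(Q_in−Q_out)) = 49.7 × (587/1111.6)^(1.0949) = 24.702 mol.
C = m/V = 24.702/1111.6 = 0.022223 mol/L.

0.0222 mol/L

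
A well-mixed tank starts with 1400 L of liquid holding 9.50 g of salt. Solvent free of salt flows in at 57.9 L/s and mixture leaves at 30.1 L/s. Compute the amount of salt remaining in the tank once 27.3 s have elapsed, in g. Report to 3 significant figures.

Let m(t) be the amount of salt. Volume: V(t) = V₀ + (Q_in − Q_out) t = 1400 + 27.800 t; V(27.3) = 2158.9 L.
Solute balance: dm/dt = 0 − Q_out C = −Q_out m/V(t).
Separate: dm/m = −Q_out dt/V(t) ⇒ ln(m/m₀) = −(Q_out/(Q_in−Q_out)) ln(V/V₀).
m = m₀ (V₀/V)^(Q_out/(Q_in−Q_out)) = 9.50 × (1400/2158.9)^(1.0827) = 5.9436 g.

5.94 g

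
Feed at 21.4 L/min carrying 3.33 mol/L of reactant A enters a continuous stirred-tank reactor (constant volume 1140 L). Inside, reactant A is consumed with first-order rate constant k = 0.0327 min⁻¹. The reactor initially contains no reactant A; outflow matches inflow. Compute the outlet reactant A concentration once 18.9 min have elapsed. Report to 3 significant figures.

0.755 mol/L

Accumulation = in − out − consumed: V dC/dt = Q C_in − Q C − k V C.
This is linear with rate a = Q/V + k = 0.051472 min⁻¹.
C_ss = Q C_in/(Q + kV) = 1.2145 mol/L; C(t) = C_ss + (C₀ − C_ss) e^(−a t).
C(18.9) = 1.2145 + (-1.2145)·e^(−0.051472·18.9) = 1.2145 + (-1.2145)·0.37802 = 0.75537 mol/L.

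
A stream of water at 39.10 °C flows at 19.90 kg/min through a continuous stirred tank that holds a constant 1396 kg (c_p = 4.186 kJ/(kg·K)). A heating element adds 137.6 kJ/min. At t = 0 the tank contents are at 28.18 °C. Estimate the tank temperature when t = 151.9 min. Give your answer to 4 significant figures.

39.31 °C

Heat balance on the well-mixed liquid: M c_p dT/dt = ṁ c_p (T_in − T) + 137.6.
τ = M/ṁ = 70.1508 min; T_ss = T_in + Q̇/(ṁ c_p) = 39.10 + 137.6/(19.90·4.186) = 40.7518 °C.
Solution: T(t) = T_ss + (T₀ − T_ss) e^(−t/τ).
T(151.9) = 40.7518 + (-12.5718)·e^(−151.9/70.1508) = 40.7518 + (-12.5718)·0.114711 = 39.3097 °C.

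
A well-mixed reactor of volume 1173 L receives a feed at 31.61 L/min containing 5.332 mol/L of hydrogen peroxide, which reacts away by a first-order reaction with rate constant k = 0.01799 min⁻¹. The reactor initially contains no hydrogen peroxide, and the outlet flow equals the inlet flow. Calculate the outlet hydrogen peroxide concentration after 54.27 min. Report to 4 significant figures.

V dC/dt = Q(C_in − C) − k V C.
dC/dt = (Q/V) C_in − (Q/V + k) C; effective rate a = Q/V + k = 0.0269480 + 0.01799 = 0.0449380 min⁻¹.
C_ss = Q C_in/(Q + kV) = 3.19744 mol/L; C(t) = C_ss + (C₀ − C_ss) e^(−a t).
C(54.27) = 3.19744 + (-3.19744)·e^(−0.0449380·54.27) = 3.19744 + (-3.19744)·0.0872668 = 2.91841 mol/L.

2.918 mol/L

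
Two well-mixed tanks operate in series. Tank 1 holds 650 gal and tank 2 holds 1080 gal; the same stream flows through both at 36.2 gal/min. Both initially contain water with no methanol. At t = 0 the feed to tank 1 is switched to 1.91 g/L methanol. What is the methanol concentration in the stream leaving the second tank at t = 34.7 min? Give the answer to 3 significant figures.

0.829 g/L

Species balance on tank i: dCᵢ/dt = (Cᵢ₋₁ − Cᵢ)/τᵢ with τᵢ = Vᵢ/Q.
τ₁ = 650/36.2 = 17.956 min; τ₂ = 1080/36.2 = 29.834 min.
Solving the cascade with C₁(0)=C₂(0)=0 gives C₂(t) = C_in[1 − (τ₁ e^(−t/τ₁) − τ₂ e^(−t/τ₂))/(τ₁ − τ₂)].
At t = 34.7: e^(−t/τ₁) = 0.14478, e^(−t/τ₂) = 0.31252.
C₂ = 1.91·[1 − (17.956·0.14478 − 29.834·0.31252)/(-11.878)] = 1.91·0.43393 = 0.82880 g/L.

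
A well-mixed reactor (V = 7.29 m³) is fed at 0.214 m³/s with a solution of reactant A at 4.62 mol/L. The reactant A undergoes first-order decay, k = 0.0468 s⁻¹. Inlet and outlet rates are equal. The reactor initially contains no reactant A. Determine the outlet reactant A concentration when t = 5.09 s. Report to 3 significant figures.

Species balance: V dC/dt = Q C_in − Q C − k V C.
This is linear with rate a = Q/V + k = 0.076155 s⁻¹.
C_ss = Q C_in/(Q + kV) = 1.7809 mol/L; C(t) = C_ss + (C₀ − C_ss) e^(−a t).
C(5.09) = 1.7809 + (-1.7809)·e^(−0.076155·5.09) = 1.7809 + (-1.7809)·0.67866 = 0.57225 mol/L.

0.572 mol/L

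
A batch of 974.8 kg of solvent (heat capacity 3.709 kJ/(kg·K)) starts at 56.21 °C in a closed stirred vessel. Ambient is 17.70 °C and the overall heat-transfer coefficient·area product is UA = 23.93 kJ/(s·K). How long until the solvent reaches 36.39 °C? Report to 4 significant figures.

Lumped-capacitance energy balance: M c_p dT/dt = UA(T_amb − T).
τ = M c_p/UA = 151.088 s; T_ss = T_amb = 17.7000 °C.
T(t) = T_ss + (T₀ − T_ss)e^(−t/τ); set T = 36.39:
t = −τ ln[(T − T_ss)/(T₀ − T_ss)] = −151.088 · ln(0.485328) = 109.226 s.

109.2 s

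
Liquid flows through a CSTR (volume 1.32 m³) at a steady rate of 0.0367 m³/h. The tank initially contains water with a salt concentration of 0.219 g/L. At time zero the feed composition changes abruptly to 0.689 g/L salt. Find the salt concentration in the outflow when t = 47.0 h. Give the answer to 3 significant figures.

0.562 g/L

Unsteady species balance (constant V, well mixed): V dC/dt = Q(C_in − C).
Time constant τ = V/Q = 1.32/0.0367 = 35.967 h.
This is linear first-order; C(t) = C_in + (C₀ − C_in) e^(−t/τ).
C(47.0) = 0.689 + (0.219 − 0.689)·e^(−47.0/35.967) = 0.689 + (-0.47000)·0.27070 = 0.56177 g/L.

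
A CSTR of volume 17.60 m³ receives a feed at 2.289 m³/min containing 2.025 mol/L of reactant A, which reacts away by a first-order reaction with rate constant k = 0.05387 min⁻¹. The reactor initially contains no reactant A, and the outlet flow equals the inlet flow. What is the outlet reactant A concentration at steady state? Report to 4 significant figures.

Accumulation = in − out − consumed: V dC/dt = Q C_in − Q C − k V C.
Steady state (dC/dt = 0): C_ss = Q C_in/(Q + kV) = C_in/(1 + kV/Q).
C_ss = 2.289·2.025/(2.289 + 0.05387·17.60) = 4.63523/3.23711 = 1.43190 mol/L.

1.432 mol/L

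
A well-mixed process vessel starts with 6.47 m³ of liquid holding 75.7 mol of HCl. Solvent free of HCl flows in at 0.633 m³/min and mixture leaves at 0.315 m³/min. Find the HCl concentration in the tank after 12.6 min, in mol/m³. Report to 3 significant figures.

Let m(t) be the amount of HCl. Volume: V(t) = V₀ + (Q_in − Q_out) t = 6.47 + 0.31800 t; V(12.6) = 10.477 m³.
Solute balance: dm/dt = 0 − Q_out C = −Q_out m/V(t).
dm/m = −Q_out dt/(V₀ + 0.31800 t); integrating gives ln(m/m₀) = −(Q_out/(Q_in−Q_out)) ln(V/V₀).
m = m₀ (V₀/V)^(Q_out/(Q_in−Q_out)) = 75.7 × (6.47/10.477)^(0.99057) = 46.962 mol.
C = m/V = 46.962/10.477 = 4.4825 mol/m³.

4.48 mol/m³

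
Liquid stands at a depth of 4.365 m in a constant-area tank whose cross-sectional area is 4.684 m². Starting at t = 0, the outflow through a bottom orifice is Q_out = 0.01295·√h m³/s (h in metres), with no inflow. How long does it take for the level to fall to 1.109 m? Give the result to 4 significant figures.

With no inflow, A dh/dt = −0.01295 √h.
This is separable: 2 d(√h)/dt = −0.01295/A, so √h = √h₀ − (0.01295/(2A)) t.
t = 2A(√h₀ − √h)/0.01295 = 2·4.684·(√4.365 − √1.109)/0.01295
  = 9.36800 × (2.08926 − 1.05309) / 0.01295 = 749.561 s.

749.6 s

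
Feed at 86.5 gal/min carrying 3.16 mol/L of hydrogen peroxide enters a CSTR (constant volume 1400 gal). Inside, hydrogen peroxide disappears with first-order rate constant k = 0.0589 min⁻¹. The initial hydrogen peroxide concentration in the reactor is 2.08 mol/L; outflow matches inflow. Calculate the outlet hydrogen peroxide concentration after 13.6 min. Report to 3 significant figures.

1.71 mol/L

Species balance: V dC/dt = Q C_in − Q C − k V C.
This is linear with rate a = Q/V + k = 0.12069 min⁻¹.
C_ss = Q C_in/(Q + kV) = 1.6178 mol/L; C(t) = C_ss + (C₀ − C_ss) e^(−a t).
C(13.6) = 1.6178 + (0.46222)·e^(−0.12069·13.6) = 1.6178 + (0.46222)·0.19372 = 1.7073 mol/L.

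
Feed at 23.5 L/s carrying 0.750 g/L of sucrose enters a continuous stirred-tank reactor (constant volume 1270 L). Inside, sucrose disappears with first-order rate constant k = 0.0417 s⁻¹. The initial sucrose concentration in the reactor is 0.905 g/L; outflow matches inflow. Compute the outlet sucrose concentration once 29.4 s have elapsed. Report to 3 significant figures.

Accumulation = in − out − consumed: V dC/dt = Q C_in − Q C − k V C.
dC/dt = (Q/V) C_in − (Q/V + k) C; effective rate a = Q/V + k = 0.018504 + 0.0417 = 0.060204 s⁻¹.
C_ss = Q C_in/(Q + kV) = 0.23052 g/L; C(t) = C_ss + (C₀ − C_ss) e^(−a t).
C(29.4) = 0.23052 + (0.67448)·e^(−0.060204·29.4) = 0.23052 + (0.67448)·0.17033 = 0.34540 g/L.

0.345 g/L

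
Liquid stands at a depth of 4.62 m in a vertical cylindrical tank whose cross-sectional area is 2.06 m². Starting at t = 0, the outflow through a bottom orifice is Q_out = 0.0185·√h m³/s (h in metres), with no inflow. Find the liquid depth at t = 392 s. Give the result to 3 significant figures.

A dh/dt = −Q_out = −0.0185 √h.
Separate and integrate: 2(√h − √h₀) = −(0.0185/A) t.
√h = √4.62 − 0.0185·392/(2·2.06) = 2.1494 − 1.7602 = 0.38922.
h = 0.38922² = 0.15150 m.

0.151 m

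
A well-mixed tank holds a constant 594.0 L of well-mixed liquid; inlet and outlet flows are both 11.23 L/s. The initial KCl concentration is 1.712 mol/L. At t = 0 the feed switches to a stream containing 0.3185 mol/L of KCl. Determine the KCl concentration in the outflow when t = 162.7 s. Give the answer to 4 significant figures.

Species balance on the tank: V dC/dt = Q(C_in − C).
So dC/dt = (C_in − C)/τ with τ = V/Q = 594.0/11.23 = 52.8940 s.
Integrating: C(t) = C_in + (C₀ − C_in) e^(−t/τ).
C(162.7) = 0.3185 + (1.712 − 0.3185)·e^(−162.7/52.8940) = 0.3185 + (1.39350)·0.0461452 = 0.382803 mol/L.

0.3828 mol/L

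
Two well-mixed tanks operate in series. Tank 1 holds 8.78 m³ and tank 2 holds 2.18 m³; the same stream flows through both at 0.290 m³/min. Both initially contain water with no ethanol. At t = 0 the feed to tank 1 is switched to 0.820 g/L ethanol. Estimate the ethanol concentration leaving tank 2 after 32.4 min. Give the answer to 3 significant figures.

Species balance on tank i: dCᵢ/dt = (Cᵢ₋₁ − Cᵢ)/τᵢ with τᵢ = Vᵢ/Q.
τ₁ = 8.78/0.290 = 30.276 min; τ₂ = 2.18/0.290 = 7.5172 min.
Tank 1: C₁ = C_in(1 − e^(−t/τ₁)). Tank 2 (τ₁ ≠ τ₂): C₂ = C_in[1 − (τ₁ e^(−t/τ₁) − τ₂ e^(−t/τ₂))/(τ₁ − τ₂)].
At t = 32.4: e^(−t/τ₁) = 0.34295, e^(−t/τ₂) = 0.013432.
C₂ = 0.820·[1 − (30.276·0.34295 − 7.5172·0.013432)/(22.759)] = 0.820·0.54820 = 0.44953 g/L.

0.450 g/L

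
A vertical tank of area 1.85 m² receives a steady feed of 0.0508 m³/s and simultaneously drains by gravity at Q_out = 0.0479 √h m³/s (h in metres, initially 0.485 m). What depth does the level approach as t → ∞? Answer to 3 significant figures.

Level balance: A dh/dt = 0.0508 − 0.0479 √h. Setting dh/dt = 0:
Q_in = 0.0479 √h_ss ⇒ √h_ss = 0.0508/0.0479 = 1.0605.
h_ss = 1.0605² = 1.1248 m. (Since h₀ = 0.485 m < h_ss, the level will rise toward this value.)

1.12 m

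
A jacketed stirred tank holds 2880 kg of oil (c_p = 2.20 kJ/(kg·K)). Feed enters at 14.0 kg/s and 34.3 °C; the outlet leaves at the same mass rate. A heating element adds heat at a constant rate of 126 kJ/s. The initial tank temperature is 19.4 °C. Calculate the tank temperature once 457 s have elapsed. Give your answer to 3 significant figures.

Energy balance: M c_p dT/dt = ṁ c_p (T_in − T) + 126.
τ = M/ṁ = 205.71 s; T_ss = T_in + Q̇/(ṁ c_p) = 34.3 + 126/(14.0·2.20) = 38.391 °C.
T approaches T_ss exponentially: T(t) = T_ss + (T₀ − T_ss) e^(−t/τ).
T(457) = 38.391 + (-18.991)·e^(−457/205.71) = 38.391 + (-18.991)·0.10844 = 36.331 °C.

36.3 °C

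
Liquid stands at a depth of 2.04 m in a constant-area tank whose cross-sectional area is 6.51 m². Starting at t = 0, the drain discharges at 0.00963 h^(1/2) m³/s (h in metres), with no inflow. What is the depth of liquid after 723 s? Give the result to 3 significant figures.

0.798 m

A dh/dt = −Q_out = −0.00963 √h.
This is separable: 2 d(√h)/dt = −0.00963/A, so √h = √h₀ − (0.00963/(2A)) t.
√h = √2.04 − 0.00963·723/(2·6.51) = 1.4283 − 0.53475 = 0.89353.
h = 0.89353² = 0.79840 m.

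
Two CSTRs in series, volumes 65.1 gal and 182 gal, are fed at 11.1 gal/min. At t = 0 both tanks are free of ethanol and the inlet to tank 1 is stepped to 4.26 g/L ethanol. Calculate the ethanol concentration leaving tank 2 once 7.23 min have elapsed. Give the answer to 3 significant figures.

0.684 g/L

Species balance on tank i: dCᵢ/dt = (Cᵢ₋₁ − Cᵢ)/τᵢ with τᵢ = Vᵢ/Q.
τ₁ = 65.1/11.1 = 5.8649 min; τ₂ = 182/11.1 = 16.396 min.
Tank 1: C₁ = C_in(1 − e^(−t/τ₁)). Tank 2 (τ₁ ≠ τ₂): C₂ = C_in[1 − (τ₁ e^(−t/τ₁) − τ₂ e^(−t/τ₂))/(τ₁ − τ₂)].
At t = 7.23: e^(−t/τ₁) = 0.29149, e^(−t/τ₂) = 0.64342.
C₂ = 4.26·[1 − (5.8649·0.29149 − 16.396·0.64342)/(-10.532)] = 4.26·0.16059 = 0.68409 g/L.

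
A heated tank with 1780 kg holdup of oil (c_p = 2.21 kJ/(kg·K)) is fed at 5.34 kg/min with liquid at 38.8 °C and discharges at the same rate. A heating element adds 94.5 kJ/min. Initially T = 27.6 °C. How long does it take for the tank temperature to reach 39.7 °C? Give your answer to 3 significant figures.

M c_p dT/dt = ṁ c_p (T_in − T) + Q̇.
τ = M/ṁ = 333.33 min; T_ss = T_in + Q̇/(ṁ c_p) = 46.808 °C.
T(t) = T_ss + (T₀ − T_ss) e^(−t/τ). Set T = 39.7:
e^(−t/τ) = (39.7 − 46.808)/(27.6 − 46.808) = 0.37004
t = −333.33 · ln(0.37004) = 331.38 min.

331 min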